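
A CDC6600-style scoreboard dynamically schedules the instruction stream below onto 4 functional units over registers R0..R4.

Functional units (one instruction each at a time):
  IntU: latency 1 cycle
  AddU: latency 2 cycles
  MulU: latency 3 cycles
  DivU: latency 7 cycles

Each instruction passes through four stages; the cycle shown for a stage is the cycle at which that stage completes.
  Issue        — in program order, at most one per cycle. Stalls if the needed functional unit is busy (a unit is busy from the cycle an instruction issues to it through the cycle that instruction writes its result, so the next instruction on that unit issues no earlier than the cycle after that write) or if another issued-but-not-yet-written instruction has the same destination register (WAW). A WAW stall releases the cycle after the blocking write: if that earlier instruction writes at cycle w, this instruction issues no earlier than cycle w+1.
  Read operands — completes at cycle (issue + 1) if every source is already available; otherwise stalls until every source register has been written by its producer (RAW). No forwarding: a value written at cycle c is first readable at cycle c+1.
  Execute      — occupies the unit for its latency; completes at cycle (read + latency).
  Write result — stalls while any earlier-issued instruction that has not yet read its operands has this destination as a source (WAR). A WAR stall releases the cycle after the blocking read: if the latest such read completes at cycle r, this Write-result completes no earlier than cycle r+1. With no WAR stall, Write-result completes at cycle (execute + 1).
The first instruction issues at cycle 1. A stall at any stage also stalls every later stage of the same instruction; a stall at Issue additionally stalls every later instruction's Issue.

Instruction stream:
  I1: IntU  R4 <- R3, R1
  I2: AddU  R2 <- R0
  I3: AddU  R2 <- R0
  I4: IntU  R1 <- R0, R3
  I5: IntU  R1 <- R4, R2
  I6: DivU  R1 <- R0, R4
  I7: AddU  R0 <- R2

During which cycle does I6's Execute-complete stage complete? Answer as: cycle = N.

t=1  I1 issues→IntU
t=2  I1 reads, I2 issues→AddU
t=3  I1 exec-done, I2 reads
t=4  I1 writes R4
t=5  I2 exec-done
t=6  I2 writes R2
t=7  I3 issues→AddU
t=8  I3 reads, I4 issues→IntU
t=9  I4 reads
t=10  I3 exec-done, I4 exec-done
t=11  I3 writes R2, I4 writes R1
t=12  I5 issues→IntU
t=13  I5 reads
t=14  I5 exec-done
t=15  I5 writes R1
t=16  I6 issues→DivU
t=17  I6 reads, I7 issues→AddU
t=18  I7 reads
t=20  I7 exec-done
t=21  I7 writes R0
t=24  I6 exec-done
t=25  I6 writes R1

cycle = 24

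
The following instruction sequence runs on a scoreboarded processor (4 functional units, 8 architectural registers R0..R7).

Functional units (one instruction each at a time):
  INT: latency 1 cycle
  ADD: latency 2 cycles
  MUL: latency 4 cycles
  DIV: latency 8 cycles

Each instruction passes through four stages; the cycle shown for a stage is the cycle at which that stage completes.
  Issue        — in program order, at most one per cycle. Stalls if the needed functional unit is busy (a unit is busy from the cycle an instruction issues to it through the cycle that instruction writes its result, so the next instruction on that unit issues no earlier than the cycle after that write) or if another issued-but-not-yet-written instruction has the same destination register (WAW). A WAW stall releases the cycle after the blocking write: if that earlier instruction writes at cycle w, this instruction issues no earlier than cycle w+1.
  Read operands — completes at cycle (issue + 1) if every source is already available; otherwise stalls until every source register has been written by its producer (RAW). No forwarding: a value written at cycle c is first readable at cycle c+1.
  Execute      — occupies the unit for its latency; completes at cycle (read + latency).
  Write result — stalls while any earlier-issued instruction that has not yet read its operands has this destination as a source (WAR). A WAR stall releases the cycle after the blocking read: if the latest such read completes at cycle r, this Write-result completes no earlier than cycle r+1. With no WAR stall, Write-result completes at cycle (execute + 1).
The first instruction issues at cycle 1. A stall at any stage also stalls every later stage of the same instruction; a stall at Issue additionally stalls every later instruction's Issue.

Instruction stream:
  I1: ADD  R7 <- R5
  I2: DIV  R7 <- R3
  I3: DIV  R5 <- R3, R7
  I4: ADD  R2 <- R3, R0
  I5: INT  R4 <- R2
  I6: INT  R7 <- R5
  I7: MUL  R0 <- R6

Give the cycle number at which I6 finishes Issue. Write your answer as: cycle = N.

cycle 1: I1 issues→ADD
cycle 2: I1 reads
cycle 4: I1 exec-done
cycle 5: I1 writes R7
cycle 6: I2 issues→DIV
cycle 7: I2 reads
cycle 15: I2 exec-done
cycle 16: I2 writes R7
cycle 17: I3 issues→DIV
cycle 18: I3 reads, I4 issues→ADD
cycle 19: I4 reads, I5 issues→INT
cycle 21: I4 exec-done
cycle 22: I4 writes R2
cycle 23: I5 reads
cycle 24: I5 exec-done
cycle 25: I5 writes R4
cycle 26: I3 exec-done, I6 issues→INT
cycle 27: I3 writes R5, I7 issues→MUL
cycle 28: I6 reads, I7 reads
cycle 29: I6 exec-done
cycle 30: I6 writes R7
cycle 32: I7 exec-done
cycle 33: I7 writes R0

cycle = 26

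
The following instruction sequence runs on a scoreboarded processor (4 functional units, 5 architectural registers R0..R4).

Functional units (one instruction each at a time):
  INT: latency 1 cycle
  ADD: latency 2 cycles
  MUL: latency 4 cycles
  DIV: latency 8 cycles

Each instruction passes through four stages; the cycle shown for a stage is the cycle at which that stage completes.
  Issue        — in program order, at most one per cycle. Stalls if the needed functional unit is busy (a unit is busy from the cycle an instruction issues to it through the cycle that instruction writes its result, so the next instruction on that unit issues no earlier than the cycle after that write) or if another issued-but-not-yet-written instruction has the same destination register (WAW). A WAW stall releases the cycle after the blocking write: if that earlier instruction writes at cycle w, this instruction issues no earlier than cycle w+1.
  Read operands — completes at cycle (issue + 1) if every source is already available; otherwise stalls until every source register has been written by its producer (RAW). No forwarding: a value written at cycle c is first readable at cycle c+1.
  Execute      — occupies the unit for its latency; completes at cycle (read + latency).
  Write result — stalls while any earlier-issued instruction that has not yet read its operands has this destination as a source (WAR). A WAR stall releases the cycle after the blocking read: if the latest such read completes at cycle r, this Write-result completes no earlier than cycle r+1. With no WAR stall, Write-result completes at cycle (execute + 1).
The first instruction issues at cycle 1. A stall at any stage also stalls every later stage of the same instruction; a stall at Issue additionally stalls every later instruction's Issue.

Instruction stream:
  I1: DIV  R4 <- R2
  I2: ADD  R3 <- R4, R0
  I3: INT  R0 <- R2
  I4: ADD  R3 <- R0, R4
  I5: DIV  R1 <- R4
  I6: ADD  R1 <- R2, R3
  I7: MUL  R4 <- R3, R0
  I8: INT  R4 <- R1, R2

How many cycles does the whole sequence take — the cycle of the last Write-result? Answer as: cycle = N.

cycle = 39

cycle 1: I1 dispatched to DIV
cycle 2: I1 operands ready | I2 dispatched to ADD
cycle 3: I3 dispatched to INT
cycle 4: I3 operands ready
cycle 5: I3 complete
cycle 10: I1 complete
cycle 11: R4←I1
cycle 12: I2 operands ready
cycle 13: R0←I3
cycle 14: I2 complete
cycle 15: R3←I2
cycle 16: I4 dispatched to ADD
cycle 17: I4 operands ready | I5 dispatched to DIV
cycle 18: I5 operands ready
cycle 19: I4 complete
cycle 20: R3←I4
cycle 26: I5 complete
cycle 27: R1←I5
cycle 28: I6 dispatched to ADD
cycle 29: I6 operands ready | I7 dispatched to MUL
cycle 30: I7 operands ready
cycle 31: I6 complete
cycle 32: R1←I6
cycle 34: I7 complete
cycle 35: R4←I7
cycle 36: I8 dispatched to INT
cycle 37: I8 operands ready
cycle 38: I8 complete
cycle 39: R4←I8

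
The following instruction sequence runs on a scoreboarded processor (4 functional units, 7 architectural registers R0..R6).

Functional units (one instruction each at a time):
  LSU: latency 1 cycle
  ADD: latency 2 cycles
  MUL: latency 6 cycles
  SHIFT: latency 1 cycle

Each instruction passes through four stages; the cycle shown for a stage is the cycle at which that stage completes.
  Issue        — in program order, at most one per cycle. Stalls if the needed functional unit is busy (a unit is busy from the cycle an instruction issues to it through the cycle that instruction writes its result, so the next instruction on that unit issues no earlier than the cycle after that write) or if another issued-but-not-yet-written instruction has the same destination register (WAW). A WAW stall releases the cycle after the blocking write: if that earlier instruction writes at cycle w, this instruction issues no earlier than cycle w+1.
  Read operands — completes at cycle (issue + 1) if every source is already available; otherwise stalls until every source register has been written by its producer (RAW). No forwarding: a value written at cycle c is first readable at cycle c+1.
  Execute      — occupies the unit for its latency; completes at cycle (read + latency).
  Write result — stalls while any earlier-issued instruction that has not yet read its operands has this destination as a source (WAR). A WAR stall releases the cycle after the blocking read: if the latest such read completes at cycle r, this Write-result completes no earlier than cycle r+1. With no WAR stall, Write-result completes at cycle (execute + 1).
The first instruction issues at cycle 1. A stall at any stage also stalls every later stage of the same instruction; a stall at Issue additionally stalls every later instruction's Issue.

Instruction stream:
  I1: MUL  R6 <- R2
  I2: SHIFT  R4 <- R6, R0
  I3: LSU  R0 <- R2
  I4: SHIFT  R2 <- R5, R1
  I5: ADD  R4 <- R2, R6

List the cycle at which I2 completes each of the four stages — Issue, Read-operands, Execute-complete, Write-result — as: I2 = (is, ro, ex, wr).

I2 = (2, 10, 11, 12)

I1  is:1  ro:2  ex:8  wr:9
I2  is:2  ro:10  ex:11  wr:12  — RAW R6: wait I1 write@9
I3  is:3  ro:4  ex:5  wr:11  — WAR R0: wait I2 read@10
I4  is:13  ro:14  ex:15  wr:16  — struct: SHIFT busy until I2 writes@12
I5  is:14  ro:17  ex:19  wr:20  — RAW R2: wait I4 write@16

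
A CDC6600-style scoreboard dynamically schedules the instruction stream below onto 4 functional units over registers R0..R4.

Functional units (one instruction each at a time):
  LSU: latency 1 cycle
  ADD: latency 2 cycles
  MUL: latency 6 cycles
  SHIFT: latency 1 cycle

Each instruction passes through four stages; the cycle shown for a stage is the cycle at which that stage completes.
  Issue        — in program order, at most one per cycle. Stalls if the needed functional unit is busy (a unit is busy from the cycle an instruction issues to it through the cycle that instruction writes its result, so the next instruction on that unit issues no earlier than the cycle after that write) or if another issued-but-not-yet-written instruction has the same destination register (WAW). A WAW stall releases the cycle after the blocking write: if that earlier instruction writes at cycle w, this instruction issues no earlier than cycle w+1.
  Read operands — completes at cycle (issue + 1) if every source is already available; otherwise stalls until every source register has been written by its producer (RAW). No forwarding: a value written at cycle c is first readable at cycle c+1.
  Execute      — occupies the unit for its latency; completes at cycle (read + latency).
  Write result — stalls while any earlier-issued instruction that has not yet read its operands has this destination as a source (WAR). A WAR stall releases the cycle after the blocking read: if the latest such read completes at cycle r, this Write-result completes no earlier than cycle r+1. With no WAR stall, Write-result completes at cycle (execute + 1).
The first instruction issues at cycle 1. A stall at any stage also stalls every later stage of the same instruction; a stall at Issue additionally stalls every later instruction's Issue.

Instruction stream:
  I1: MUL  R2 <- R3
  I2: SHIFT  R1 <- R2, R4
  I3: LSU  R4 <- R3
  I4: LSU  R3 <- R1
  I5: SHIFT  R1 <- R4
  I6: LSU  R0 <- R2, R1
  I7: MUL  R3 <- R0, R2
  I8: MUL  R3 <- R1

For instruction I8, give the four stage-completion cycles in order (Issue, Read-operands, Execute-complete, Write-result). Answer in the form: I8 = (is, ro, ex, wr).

I8 = (28, 29, 35, 36)

t=1  I1→MUL
t=2  I1 RO; I2→SHIFT
t=3  I3→LSU
t=4  I3 RO
t=5  I3 EX
t=8  I1 EX
t=9  I1 WR R2
t=10  I2 RO
t=11  I2 EX; I3 WR R4
t=12  I2 WR R1; I4→LSU
t=13  I4 RO; I5→SHIFT
t=14  I4 EX; I5 RO
t=15  I4 WR R3; I5 EX
t=16  I5 WR R1; I6→LSU
t=17  I6 RO; I7→MUL
t=18  I6 EX
t=19  I6 WR R0
t=20  I7 RO
t=26  I7 EX
t=27  I7 WR R3
t=28  I8→MUL
t=29  I8 RO
t=35  I8 EX
t=36  I8 WR R3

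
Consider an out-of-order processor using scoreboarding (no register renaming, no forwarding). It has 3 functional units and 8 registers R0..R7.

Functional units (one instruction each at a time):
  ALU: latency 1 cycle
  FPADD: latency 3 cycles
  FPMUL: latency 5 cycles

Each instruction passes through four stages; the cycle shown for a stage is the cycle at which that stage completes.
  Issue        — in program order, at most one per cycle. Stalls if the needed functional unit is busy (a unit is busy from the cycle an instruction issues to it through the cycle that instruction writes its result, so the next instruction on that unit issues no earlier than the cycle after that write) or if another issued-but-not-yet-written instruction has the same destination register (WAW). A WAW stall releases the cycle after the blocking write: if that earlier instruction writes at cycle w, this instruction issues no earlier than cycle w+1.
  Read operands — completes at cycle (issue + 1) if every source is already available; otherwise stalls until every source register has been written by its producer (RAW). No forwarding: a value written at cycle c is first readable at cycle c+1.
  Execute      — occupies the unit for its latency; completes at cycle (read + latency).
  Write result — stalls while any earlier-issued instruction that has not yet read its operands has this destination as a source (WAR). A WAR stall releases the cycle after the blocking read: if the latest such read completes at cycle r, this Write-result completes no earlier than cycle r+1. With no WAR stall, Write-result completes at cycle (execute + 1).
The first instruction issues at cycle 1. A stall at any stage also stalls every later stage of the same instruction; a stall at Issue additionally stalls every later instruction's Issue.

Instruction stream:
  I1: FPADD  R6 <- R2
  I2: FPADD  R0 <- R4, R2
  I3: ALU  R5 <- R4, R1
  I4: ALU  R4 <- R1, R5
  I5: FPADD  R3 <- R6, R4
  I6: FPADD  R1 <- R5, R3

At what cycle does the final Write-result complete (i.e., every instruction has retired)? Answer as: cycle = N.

cycle = 26

cycle 1: I1 dispatched to FPADD
cycle 2: I1 operands ready
cycle 5: I1 complete
cycle 6: R6←I1
cycle 7: I2 dispatched to FPADD
cycle 8: I2 operands ready | I3 dispatched to ALU
cycle 9: I3 operands ready
cycle 10: I3 complete
cycle 11: I2 complete | R5←I3
cycle 12: R0←I2 | I4 dispatched to ALU
cycle 13: I4 operands ready | I5 dispatched to FPADD
cycle 14: I4 complete
cycle 15: R4←I4
cycle 16: I5 operands ready
cycle 19: I5 complete
cycle 20: R3←I5
cycle 21: I6 dispatched to FPADD
cycle 22: I6 operands ready
cycle 25: I6 complete
cycle 26: R1←I6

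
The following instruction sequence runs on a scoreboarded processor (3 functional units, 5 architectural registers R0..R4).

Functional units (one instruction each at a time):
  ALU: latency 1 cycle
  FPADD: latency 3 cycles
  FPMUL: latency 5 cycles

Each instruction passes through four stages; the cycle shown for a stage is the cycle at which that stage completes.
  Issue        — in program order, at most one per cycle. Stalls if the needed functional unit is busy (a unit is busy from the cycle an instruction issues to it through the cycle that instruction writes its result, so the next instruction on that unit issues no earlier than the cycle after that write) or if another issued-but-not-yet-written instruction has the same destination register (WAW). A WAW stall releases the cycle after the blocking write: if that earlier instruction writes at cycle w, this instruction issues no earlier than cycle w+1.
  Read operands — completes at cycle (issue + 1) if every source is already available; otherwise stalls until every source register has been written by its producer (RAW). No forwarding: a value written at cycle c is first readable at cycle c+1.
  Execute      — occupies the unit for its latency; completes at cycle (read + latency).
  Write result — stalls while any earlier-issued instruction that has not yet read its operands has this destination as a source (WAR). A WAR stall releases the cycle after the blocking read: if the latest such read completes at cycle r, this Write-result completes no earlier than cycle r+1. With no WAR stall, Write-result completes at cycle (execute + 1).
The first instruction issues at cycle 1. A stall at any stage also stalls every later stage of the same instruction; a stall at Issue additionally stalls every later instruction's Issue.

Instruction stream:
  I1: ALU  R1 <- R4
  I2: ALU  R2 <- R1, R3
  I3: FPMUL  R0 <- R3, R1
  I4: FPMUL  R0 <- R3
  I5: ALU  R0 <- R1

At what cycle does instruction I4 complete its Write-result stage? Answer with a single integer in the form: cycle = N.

t=1  I1→ALU
t=2  I1 RO
t=3  I1 EX
t=4  I1 WR R1
t=5  I2→ALU
t=6  I2 RO, I3→FPMUL
t=7  I2 EX, I3 RO
t=8  I2 WR R2
t=12  I3 EX
t=13  I3 WR R0
t=14  I4→FPMUL
t=15  I4 RO
t=20  I4 EX
t=21  I4 WR R0
t=22  I5→ALU
t=23  I5 RO
t=24  I5 EX
t=25  I5 WR R0

cycle = 21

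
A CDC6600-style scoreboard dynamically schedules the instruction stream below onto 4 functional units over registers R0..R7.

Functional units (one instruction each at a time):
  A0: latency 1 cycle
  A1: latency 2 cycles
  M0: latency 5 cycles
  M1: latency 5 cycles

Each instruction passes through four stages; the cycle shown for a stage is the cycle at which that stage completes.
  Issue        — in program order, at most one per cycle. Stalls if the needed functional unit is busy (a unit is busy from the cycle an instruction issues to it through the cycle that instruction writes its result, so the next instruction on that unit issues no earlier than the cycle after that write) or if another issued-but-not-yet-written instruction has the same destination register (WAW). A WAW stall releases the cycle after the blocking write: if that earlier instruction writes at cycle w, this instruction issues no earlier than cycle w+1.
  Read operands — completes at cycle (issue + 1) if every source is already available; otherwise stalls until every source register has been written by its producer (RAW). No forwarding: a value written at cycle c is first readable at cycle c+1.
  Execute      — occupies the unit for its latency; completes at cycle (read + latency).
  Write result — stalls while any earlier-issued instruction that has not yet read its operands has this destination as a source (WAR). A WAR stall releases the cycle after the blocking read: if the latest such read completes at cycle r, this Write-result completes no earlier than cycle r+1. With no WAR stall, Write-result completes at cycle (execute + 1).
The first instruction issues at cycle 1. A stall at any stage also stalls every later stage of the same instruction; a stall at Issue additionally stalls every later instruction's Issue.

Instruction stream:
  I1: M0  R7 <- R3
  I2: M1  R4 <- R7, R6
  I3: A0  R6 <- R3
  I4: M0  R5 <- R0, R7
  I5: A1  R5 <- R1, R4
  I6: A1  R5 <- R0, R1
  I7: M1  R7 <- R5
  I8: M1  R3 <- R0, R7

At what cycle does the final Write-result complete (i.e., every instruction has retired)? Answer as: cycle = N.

t=1  issue I1 (M0)
t=2  I1 read-ops · issue I2 (M1)
t=3  issue I3 (A0)
t=4  I3 read-ops
t=5  I3 finished on A0
t=7  I1 finished on M0
t=8  I1→R7
t=9  I2 read-ops · issue I4 (M0)
t=10  I3→R6 · I4 read-ops
t=14  I2 finished on M1
t=15  I2→R4 · I4 finished on M0
t=16  I4→R5
t=17  issue I5 (A1)
t=18  I5 read-ops
t=20  I5 finished on A1
t=21  I5→R5
t=22  issue I6 (A1)
t=23  I6 read-ops · issue I7 (M1)
t=25  I6 finished on A1
t=26  I6→R5
t=27  I7 read-ops
t=32  I7 finished on M1
t=33  I7→R7
t=34  issue I8 (M1)
t=35  I8 read-ops
t=40  I8 finished on M1
t=41  I8→R3

cycle = 41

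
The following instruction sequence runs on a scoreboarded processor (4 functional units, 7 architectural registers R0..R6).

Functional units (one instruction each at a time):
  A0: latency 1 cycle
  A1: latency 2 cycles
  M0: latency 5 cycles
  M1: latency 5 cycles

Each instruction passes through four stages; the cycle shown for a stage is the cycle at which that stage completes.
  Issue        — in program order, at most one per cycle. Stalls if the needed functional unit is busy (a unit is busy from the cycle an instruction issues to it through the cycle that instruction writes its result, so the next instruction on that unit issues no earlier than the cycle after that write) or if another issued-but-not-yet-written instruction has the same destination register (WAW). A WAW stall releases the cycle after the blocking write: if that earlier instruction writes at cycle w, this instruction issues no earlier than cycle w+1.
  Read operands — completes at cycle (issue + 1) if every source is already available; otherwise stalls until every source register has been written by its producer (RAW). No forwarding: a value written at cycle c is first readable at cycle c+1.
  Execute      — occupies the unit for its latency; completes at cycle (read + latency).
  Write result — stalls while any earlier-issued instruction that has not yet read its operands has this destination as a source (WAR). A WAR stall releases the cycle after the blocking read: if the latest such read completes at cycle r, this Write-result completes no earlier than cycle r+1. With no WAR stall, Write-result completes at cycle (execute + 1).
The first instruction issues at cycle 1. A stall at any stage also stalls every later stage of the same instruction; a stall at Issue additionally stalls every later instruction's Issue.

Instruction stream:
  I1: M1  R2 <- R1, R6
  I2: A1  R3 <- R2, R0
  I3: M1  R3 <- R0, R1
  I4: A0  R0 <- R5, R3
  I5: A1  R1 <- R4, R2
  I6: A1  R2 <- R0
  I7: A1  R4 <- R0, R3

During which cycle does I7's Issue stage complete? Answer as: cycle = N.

[1] I1 dispatched to M1
[2] I1 operands ready; I2 dispatched to A1
[7] I1 complete
[8] R2←I1
[9] I2 operands ready
[11] I2 complete
[12] R3←I2
[13] I3 dispatched to M1
[14] I3 operands ready; I4 dispatched to A0
[15] I5 dispatched to A1
[16] I5 operands ready
[18] I5 complete
[19] I3 complete; R1←I5
[20] R3←I3; I6 dispatched to A1
[21] I4 operands ready
[22] I4 complete
[23] R0←I4
[24] I6 operands ready
[26] I6 complete
[27] R2←I6
[28] I7 dispatched to A1
[29] I7 operands ready
[31] I7 complete
[32] R4←I7

cycle = 28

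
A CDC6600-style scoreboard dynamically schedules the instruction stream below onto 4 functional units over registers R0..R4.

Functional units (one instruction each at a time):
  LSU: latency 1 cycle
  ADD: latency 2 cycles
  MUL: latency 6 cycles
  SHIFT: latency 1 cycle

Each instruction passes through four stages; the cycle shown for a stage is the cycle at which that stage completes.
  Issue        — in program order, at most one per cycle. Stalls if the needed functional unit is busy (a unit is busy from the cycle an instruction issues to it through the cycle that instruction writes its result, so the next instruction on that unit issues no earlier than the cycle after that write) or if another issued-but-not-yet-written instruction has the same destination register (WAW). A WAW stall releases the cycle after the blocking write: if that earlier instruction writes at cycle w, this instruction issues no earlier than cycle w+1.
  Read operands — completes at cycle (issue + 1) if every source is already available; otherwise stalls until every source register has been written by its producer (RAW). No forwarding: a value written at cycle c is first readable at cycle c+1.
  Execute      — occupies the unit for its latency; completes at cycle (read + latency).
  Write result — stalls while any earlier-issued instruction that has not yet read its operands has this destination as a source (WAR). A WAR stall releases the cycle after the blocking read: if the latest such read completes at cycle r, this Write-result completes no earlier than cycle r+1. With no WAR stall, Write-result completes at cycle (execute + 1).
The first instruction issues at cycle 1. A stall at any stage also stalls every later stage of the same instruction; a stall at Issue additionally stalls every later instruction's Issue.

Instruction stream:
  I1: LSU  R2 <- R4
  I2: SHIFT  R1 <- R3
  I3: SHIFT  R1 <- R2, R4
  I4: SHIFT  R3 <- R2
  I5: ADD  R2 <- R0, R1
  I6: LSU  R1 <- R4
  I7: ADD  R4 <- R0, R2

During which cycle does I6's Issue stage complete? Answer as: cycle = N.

1) issue 1, read 2, done 3, write 4
2) issue 2, read 3, done 4, write 5
3) issue 6, read 7, done 8, write 9  <struct: SHIFT busy until I2 writes@5>
4) issue 10, read 11, done 12, write 13  <struct: SHIFT busy until I3 writes@9>
5) issue 11, read 12, done 14, write 15
6) issue 12, read 13, done 14, write 15
7) issue 16, read 17, done 19, write 20  <struct: ADD busy until I5 writes@15>

cycle = 12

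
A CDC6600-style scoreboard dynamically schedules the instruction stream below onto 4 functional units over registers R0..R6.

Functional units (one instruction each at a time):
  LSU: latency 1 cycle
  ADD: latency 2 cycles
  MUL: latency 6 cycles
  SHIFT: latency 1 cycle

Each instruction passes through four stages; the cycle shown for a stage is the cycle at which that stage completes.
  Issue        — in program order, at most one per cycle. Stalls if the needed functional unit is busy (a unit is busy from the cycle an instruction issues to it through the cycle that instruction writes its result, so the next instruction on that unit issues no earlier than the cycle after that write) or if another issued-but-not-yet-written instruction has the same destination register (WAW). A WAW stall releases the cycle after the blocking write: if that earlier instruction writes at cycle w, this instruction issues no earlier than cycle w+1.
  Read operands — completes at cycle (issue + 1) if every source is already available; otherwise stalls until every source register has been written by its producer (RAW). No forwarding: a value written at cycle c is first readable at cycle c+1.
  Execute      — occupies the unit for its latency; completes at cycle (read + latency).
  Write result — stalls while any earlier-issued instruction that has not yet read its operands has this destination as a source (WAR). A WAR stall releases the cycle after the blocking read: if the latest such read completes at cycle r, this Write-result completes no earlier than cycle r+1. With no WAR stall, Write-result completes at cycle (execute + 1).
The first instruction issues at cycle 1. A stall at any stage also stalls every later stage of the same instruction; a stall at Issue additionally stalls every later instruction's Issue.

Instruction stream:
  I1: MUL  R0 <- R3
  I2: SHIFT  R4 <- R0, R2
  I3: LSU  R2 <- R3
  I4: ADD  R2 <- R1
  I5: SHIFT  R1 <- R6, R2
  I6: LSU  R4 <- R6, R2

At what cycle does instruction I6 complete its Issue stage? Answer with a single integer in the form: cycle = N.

cycle = 14

I1: IS=1 RO=2 EX=8 WR=9
I2: IS=2 RO=10 EX=11 WR=12  [RAW R0: wait I1 write@9]
I3: IS=3 RO=4 EX=5 WR=11  [WAR R2: wait I2 read@10]
I4: IS=12 RO=13 EX=15 WR=16  [WAW R2: wait I3 write@11]
I5: IS=13 RO=17 EX=18 WR=19  [RAW R2: wait I4 write@16]
I6: IS=14 RO=17 EX=18 WR=19  [RAW R2: wait I4 write@16]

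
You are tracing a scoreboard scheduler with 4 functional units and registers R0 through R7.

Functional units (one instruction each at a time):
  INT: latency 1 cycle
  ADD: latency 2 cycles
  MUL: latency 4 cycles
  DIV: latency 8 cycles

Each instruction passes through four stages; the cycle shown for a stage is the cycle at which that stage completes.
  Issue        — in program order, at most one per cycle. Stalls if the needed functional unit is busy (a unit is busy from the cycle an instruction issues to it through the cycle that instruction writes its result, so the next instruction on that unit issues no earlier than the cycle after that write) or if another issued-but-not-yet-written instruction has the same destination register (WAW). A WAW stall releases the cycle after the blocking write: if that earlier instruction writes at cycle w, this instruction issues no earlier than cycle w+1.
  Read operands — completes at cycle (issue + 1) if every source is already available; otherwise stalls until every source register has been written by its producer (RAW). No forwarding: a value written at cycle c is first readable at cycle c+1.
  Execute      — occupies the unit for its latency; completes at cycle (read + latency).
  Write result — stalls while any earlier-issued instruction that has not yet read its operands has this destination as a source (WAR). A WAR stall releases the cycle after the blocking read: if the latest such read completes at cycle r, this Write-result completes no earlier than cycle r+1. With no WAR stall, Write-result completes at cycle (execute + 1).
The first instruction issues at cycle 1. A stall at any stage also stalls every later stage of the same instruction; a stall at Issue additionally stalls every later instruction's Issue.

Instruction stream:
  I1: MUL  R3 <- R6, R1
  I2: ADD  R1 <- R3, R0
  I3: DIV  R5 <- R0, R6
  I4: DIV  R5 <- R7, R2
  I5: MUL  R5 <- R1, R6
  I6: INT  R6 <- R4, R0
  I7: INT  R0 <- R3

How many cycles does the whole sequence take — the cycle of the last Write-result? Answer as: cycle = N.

cycle = 33

I1: IS=1 RO=2 EX=6 WR=7
I2: IS=2 RO=8 EX=10 WR=11  [RAW R3: wait I1 write@7]
I3: IS=3 RO=4 EX=12 WR=13
I4: IS=14 RO=15 EX=23 WR=24  [struct: DIV busy until I3 writes@13]
I5: IS=25 RO=26 EX=30 WR=31  [WAW R5: wait I4 write@24]
I6: IS=26 RO=27 EX=28 WR=29
I7: IS=30 RO=31 EX=32 WR=33  [struct: INT busy until I6 writes@29]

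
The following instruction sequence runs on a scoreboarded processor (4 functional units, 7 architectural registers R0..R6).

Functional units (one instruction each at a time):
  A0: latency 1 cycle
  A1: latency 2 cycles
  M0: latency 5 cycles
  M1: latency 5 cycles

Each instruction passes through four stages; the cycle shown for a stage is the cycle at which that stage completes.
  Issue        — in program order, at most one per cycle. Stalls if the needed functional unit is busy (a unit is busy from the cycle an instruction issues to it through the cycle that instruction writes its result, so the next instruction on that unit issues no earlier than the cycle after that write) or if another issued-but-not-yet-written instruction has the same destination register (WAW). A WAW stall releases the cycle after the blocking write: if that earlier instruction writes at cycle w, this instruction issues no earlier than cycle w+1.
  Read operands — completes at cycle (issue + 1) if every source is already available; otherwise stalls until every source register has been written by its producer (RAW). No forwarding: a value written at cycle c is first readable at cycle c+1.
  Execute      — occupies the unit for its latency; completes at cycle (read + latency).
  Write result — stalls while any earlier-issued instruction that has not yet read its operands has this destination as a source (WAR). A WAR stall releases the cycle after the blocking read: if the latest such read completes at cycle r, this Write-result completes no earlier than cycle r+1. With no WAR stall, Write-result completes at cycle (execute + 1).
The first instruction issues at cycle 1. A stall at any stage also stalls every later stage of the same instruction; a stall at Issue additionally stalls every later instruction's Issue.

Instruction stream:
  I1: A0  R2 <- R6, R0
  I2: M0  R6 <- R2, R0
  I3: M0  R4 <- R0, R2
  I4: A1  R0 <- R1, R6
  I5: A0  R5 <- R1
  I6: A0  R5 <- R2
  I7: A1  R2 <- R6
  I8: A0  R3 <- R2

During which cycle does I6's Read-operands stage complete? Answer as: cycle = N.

cycle = 19

I1: IS=1 RO=2 EX=3 WR=4
I2: IS=2 RO=5 EX=10 WR=11  [RAW R2: wait I1 write@4]
I3: IS=12 RO=13 EX=18 WR=19  [struct: M0 busy until I2 writes@11]
I4: IS=13 RO=14 EX=16 WR=17
I5: IS=14 RO=15 EX=16 WR=17
I6: IS=18 RO=19 EX=20 WR=21  [struct: A0 busy until I5 writes@17]
I7: IS=19 RO=20 EX=22 WR=23
I8: IS=22 RO=24 EX=25 WR=26  [struct: A0 busy until I6 writes@21; RAW R2: wait I7 write@23]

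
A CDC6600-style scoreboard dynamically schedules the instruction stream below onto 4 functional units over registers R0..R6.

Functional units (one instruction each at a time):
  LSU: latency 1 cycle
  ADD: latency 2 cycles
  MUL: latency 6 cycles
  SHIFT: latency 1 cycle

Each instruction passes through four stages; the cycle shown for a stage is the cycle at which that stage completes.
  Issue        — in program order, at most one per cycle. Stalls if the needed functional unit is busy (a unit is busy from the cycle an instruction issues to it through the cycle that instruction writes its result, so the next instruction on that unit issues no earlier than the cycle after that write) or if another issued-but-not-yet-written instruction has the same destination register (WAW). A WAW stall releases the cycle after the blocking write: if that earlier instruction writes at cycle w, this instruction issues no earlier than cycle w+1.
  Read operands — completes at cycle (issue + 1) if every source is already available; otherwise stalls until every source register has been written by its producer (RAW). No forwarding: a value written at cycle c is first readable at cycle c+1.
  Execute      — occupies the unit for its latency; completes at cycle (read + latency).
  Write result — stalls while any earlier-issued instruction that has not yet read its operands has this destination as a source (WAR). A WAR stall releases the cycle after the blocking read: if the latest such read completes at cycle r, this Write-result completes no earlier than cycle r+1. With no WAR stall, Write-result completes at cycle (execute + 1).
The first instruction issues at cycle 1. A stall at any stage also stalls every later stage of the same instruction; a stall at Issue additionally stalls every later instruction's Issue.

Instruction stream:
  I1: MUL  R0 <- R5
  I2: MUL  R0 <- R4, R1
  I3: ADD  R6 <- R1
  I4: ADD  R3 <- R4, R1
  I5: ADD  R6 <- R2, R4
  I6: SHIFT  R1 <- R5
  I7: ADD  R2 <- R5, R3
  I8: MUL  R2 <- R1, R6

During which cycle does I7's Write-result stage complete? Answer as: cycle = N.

c1: issue I1 (MUL)
c2: I1 read-ops
c8: I1 finished on MUL
c9: I1→R0
c10: issue I2 (MUL)
c11: I2 read-ops | issue I3 (ADD)
c12: I3 read-ops
c14: I3 finished on ADD
c15: I3→R6
c16: issue I4 (ADD)
c17: I2 finished on MUL | I4 read-ops
c18: I2→R0
c19: I4 finished on ADD
c20: I4→R3
c21: issue I5 (ADD)
c22: I5 read-ops | issue I6 (SHIFT)
c23: I6 read-ops
c24: I5 finished on ADD | I6 finished on SHIFT
c25: I5→R6 | I6→R1
c26: issue I7 (ADD)
c27: I7 read-ops
c29: I7 finished on ADD
c30: I7→R2
c31: issue I8 (MUL)
c32: I8 read-ops
c38: I8 finished on MUL
c39: I8→R2

cycle = 30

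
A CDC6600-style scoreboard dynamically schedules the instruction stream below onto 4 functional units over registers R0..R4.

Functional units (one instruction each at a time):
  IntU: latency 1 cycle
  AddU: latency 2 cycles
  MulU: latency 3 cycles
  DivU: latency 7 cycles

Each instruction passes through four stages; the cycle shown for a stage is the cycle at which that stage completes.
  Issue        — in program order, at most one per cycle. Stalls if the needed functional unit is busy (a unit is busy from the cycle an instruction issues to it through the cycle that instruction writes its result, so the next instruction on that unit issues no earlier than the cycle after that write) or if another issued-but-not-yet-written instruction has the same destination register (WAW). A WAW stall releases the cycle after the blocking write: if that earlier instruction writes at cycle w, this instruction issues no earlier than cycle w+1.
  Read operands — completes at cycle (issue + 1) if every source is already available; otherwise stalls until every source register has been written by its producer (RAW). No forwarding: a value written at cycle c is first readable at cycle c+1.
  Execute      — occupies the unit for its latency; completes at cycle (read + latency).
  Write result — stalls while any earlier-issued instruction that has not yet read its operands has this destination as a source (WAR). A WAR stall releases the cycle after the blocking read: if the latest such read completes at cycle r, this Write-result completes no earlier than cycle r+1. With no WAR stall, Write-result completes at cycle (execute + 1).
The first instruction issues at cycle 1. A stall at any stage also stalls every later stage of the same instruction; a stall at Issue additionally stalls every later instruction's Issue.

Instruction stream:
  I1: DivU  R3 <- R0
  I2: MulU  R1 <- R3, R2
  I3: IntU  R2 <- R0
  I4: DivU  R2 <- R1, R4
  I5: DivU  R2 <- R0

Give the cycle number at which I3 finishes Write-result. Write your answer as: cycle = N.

cycle = 12

cycle 1: I1 dispatched to DivU
cycle 2: I1 operands ready, I2 dispatched to MulU
cycle 3: I3 dispatched to IntU
cycle 4: I3 operands ready
cycle 5: I3 complete
cycle 9: I1 complete
cycle 10: R3←I1
cycle 11: I2 operands ready
cycle 12: R2←I3
cycle 13: I4 dispatched to DivU
cycle 14: I2 complete
cycle 15: R1←I2
cycle 16: I4 operands ready
cycle 23: I4 complete
cycle 24: R2←I4
cycle 25: I5 dispatched to DivU
cycle 26: I5 operands ready
cycle 33: I5 complete
cycle 34: R2←I5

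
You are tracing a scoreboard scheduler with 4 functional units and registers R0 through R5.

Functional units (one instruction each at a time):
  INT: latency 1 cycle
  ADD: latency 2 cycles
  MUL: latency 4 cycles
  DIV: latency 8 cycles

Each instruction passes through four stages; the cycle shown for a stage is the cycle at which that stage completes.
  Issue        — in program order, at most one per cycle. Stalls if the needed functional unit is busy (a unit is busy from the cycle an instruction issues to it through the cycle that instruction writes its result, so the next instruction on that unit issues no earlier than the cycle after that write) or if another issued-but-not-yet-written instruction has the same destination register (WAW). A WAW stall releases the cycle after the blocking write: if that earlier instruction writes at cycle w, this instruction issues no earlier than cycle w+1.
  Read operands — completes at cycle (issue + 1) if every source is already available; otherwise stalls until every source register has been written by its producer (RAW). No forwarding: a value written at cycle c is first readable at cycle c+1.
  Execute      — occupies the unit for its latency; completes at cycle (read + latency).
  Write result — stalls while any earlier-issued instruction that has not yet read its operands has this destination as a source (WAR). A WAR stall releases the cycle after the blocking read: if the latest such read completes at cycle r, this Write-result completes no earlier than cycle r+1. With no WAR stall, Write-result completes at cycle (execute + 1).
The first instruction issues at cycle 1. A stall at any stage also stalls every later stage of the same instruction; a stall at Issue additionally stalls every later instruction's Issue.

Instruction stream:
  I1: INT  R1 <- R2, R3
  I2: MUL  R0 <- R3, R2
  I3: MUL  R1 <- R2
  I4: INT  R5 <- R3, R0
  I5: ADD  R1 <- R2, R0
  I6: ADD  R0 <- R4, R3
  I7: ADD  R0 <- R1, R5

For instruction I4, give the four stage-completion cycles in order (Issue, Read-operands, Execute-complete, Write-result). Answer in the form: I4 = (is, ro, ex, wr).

I4 = (10, 11, 12, 13)

  I1 | 1 | 2 | 3 | 4
  I2 | 2 | 3 | 7 | 8
  I3 | 9 | 10 | 14 | 15   struct: MUL busy until I2 writes@8
  I4 | 10 | 11 | 12 | 13
  I5 | 16 | 17 | 19 | 20   WAW R1: wait I3 write@15
  I6 | 21 | 22 | 24 | 25   struct: ADD busy until I5 writes@20
  I7 | 26 | 27 | 29 | 30   struct: ADD busy until I6 writes@25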